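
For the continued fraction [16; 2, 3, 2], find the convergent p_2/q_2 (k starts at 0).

115/7

Using pₖ = aₖpₖ₋₁ + pₖ₋₂, qₖ = aₖqₖ₋₁ + qₖ₋₂ (with p₋₁=1, p₋₂=0, q₋₁=0, q₋₂=1):
  k=0: a=16, p=16, q=1
  k=1: a=2, p=33, q=2
  k=2: a=3, p=115, q=7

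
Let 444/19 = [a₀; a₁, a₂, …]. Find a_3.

2

444 = 23·19 + 7   →  a_0 = 23
19 = 2·7 + 5   →  a_1 = 2
7 = 1·5 + 2   →  a_2 = 1
5 = 2·2 + 1   →  a_3 = 2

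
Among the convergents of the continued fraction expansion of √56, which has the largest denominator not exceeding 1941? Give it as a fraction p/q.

13455/1798

√56 = [7; 2, 14, …] (period length 2).
Convergents:
  p_0/q_0 = 7/1
  p_1/q_1 = 15/2
  p_2/q_2 = 217/29
  p_3/q_3 = 449/60
  p_4/q_4 = 6503/869
  p_5/q_5 = 13455/1798
  p_6/q_6 = 194873/26041
q_5 = 1798 ≤ 1941 < 26041 = q_6, so the answer is 13455/1798.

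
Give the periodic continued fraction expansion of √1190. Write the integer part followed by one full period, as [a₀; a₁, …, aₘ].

[34; 2, 68]

a₀ = ⌊√1190⌋ = 34.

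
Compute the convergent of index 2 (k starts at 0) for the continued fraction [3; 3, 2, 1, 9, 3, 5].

Using pₖ = aₖpₖ₋₁ + pₖ₋₂, qₖ = aₖqₖ₋₁ + qₖ₋₂ (with p₋₁=1, p₋₂=0, q₋₁=0, q₋₂=1):
  k=0: a=3, p=3, q=1
  k=1: a=3, p=10, q=3
  k=2: a=2, p=23, q=7

23/7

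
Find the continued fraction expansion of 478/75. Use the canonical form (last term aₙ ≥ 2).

478 = 6*75 + 28
75 = 2*28 + 19
28 = 1*19 + 9
19 = 2*9 + 1
9 = 9*1 + 0  (stop)
So 478/75 = [6; 2, 1, 2, 9].

[6; 2, 1, 2, 9]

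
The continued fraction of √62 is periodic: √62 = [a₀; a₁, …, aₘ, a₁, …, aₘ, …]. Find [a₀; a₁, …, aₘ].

[7; 1, 6, 1, 14]

a₀ = ⌊√62⌋ = 7.
With m₀=0, d₀=1 and mₖ₊₁ = dₖaₖ − mₖ, dₖ₊₁ = (n − mₖ₊₁²)/dₖ, aₖ₊₁ = ⌊(a₀+mₖ₊₁)/dₖ₊₁⌋:
  k=1: m=7, d=13, a=1
  k=2: m=6, d=2, a=6
  k=3: m=6, d=13, a=1
  k=4: m=7, d=1, a=14
d=1 and a=2a₀=14 at k=4, so the next step gives (m, d) = (7, 13) again — its k=1 value — and the period has length 4.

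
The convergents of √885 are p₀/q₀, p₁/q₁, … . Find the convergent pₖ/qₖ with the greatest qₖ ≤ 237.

√885 = [29; 1, 2, 1, 58, …] (period length 4).
Convergents:
  p_0/q_0 = 29/1
  p_1/q_1 = 30/1
  p_2/q_2 = 89/3
  p_3/q_3 = 119/4
  p_4/q_4 = 6991/235
  p_5/q_5 = 7110/239
q_4 = 235 ≤ 237 < 239 = q_5, so the answer is 6991/235.

6991/235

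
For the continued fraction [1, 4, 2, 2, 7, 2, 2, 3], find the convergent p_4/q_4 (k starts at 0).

Using pₖ = aₖpₖ₋₁ + pₖ₋₂, qₖ = aₖqₖ₋₁ + qₖ₋₂ (with p₋₁=1, p₋₂=0, q₋₁=0, q₋₂=1):
  k=0: a=1, p=1, q=1
  k=1: a=4, p=5, q=4
  k=2: a=2, p=11, q=9
  k=3: a=2, p=27, q=22
  k=4: a=7, p=200, q=163

200/163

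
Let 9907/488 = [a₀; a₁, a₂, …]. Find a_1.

3

9907 = 20·488 + 147   →  a_0 = 20
488 = 3·147 + 47   →  a_1 = 3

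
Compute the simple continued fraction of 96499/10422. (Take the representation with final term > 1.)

96499 = 9*10422 + 2701
10422 = 3*2701 + 2319
2701 = 1*2319 + 382
2319 = 6*382 + 27
382 = 14*27 + 4
27 = 6*4 + 3
4 = 1*3 + 1
3 = 3*1 + 0  (stop)
So 96499/10422 = [9; 3, 1, 6, 14, 6, 1, 3].

[9; 3, 1, 6, 14, 6, 1, 3]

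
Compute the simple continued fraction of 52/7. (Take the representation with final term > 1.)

52 = 7×7 + 3
7 = 2×3 + 1
3 = 3×1 + 0  (stop)
So 52/7 = [7; 2, 3].

[7; 2, 3]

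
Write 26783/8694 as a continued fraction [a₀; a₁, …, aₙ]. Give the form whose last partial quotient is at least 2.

[3; 12, 2, 2, 17, 8]

26783 = 3·8694 + 701
8694 = 12·701 + 282
701 = 2·282 + 137
282 = 2·137 + 8
137 = 17·8 + 1
8 = 8·1 + 0  (stop)
So 26783/8694 = [3; 12, 2, 2, 17, 8].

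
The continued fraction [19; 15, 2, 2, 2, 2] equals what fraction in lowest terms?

8522/447

Using pₖ = aₖpₖ₋₁ + pₖ₋₂ and qₖ = aₖqₖ₋₁ + qₖ₋₂:
  k=0: a=19, p=19, q=1
  k=1: a=15, p=286, q=15
  k=2: a=2, p=591, q=31
  k=3: a=2, p=1468, q=77
  k=4: a=2, p=3527, q=185
  k=5: a=2, p=8522, q=447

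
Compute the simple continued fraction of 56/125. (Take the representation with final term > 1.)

[0; 2, 4, 3, 4]

56 = 0·125 + 56
125 = 2·56 + 13
56 = 4·13 + 4
13 = 3·4 + 1
4 = 4·1 + 0  (stop)
So 56/125 = [0; 2, 4, 3, 4].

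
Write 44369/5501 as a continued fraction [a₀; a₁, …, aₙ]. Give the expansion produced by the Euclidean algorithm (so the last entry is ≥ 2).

44369 = 8×5501 + 361
5501 = 15×361 + 86
361 = 4×86 + 17
86 = 5×17 + 1
17 = 17×1 + 0  (stop)
So 44369/5501 = [8; 15, 4, 5, 17].

[8; 15, 4, 5, 17]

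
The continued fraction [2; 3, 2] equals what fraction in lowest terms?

Using pₖ = aₖpₖ₋₁ + pₖ₋₂ and qₖ = aₖqₖ₋₁ + qₖ₋₂:
  k=0: a=2, p=2, q=1
  k=1: a=3, p=7, q=3
  k=2: a=2, p=16, q=7

16/7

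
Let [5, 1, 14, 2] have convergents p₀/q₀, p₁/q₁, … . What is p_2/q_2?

89/15

Using pₖ = aₖpₖ₋₁ + pₖ₋₂, qₖ = aₖqₖ₋₁ + qₖ₋₂ (with p₋₁=1, p₋₂=0, q₋₁=0, q₋₂=1):
  k=0: a=5, p=5, q=1
  k=1: a=1, p=6, q=1
  k=2: a=14, p=89, q=15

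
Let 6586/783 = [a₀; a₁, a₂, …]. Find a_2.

2

6586 = 8·783 + 322   →  a_0 = 8
783 = 2·322 + 139   →  a_1 = 2
322 = 2·139 + 44   →  a_2 = 2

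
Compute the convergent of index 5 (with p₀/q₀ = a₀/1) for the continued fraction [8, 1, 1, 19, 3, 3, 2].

3371/396

Using pₖ = aₖpₖ₋₁ + pₖ₋₂, qₖ = aₖqₖ₋₁ + qₖ₋₂ (with p₋₁=1, p₋₂=0, q₋₁=0, q₋₂=1):
  k=0: a=8, p=8, q=1
  k=1: a=1, p=9, q=1
  k=2: a=1, p=17, q=2
  k=3: a=19, p=332, q=39
  k=4: a=3, p=1013, q=119
  k=5: a=3, p=3371, q=396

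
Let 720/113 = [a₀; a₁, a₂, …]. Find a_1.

2

720 = 6·113 + 42   →  a_0 = 6
113 = 2·42 + 29   →  a_1 = 2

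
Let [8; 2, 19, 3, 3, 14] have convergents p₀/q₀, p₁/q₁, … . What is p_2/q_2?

Using pₖ = aₖpₖ₋₁ + pₖ₋₂, qₖ = aₖqₖ₋₁ + qₖ₋₂ (with p₋₁=1, p₋₂=0, q₋₁=0, q₋₂=1):
  k=0: a=8, p=8, q=1
  k=1: a=2, p=17, q=2
  k=2: a=19, p=331, q=39

331/39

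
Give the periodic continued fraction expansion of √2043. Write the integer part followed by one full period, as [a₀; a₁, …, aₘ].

a₀ = ⌊√2043⌋ = 45.
With m₀=0, d₀=1 and mₖ₊₁ = dₖaₖ − mₖ, dₖ₊₁ = (n − mₖ₊₁²)/dₖ, aₖ₊₁ = ⌊(a₀+mₖ₊₁)/dₖ₊₁⌋:
  k=1: m=45, d=18, a=5
  k=2: m=45, d=1, a=90
d=1 and a=2a₀=90 at k=2, so the next step gives (m, d) = (45, 18) again — its k=1 value — and the period has length 2.

[45; 5, 90]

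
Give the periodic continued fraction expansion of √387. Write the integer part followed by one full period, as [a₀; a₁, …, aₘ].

a₀ = ⌊√387⌋ = 19.
With m₀=0, d₀=1 and mₖ₊₁ = dₖaₖ − mₖ, dₖ₊₁ = (n − mₖ₊₁²)/dₖ, aₖ₊₁ = ⌊(a₀+mₖ₊₁)/dₖ₊₁⌋:
  k=1: m=19, d=26, a=1
  k=2: m=7, d=13, a=2
  k=3: m=19, d=2, a=19
  k=4: m=19, d=13, a=2
  k=5: m=7, d=26, a=1
  k=6: m=19, d=1, a=38
d=1 and a=2a₀=38 at k=6, so the next step gives (m, d) = (19, 26) again — its k=1 value — and the period has length 6.

[19; 1, 2, 19, 2, 1, 38]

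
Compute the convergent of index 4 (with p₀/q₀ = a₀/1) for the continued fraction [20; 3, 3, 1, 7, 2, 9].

2051/101

Using pₖ = aₖpₖ₋₁ + pₖ₋₂, qₖ = aₖqₖ₋₁ + qₖ₋₂ (with p₋₁=1, p₋₂=0, q₋₁=0, q₋₂=1):
  k=0: a=20, p=20, q=1
  k=1: a=3, p=61, q=3
  k=2: a=3, p=203, q=10
  k=3: a=1, p=264, q=13
  k=4: a=7, p=2051, q=101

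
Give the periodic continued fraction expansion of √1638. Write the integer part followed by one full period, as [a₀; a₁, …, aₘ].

[40; 2, 8, 2, 80]

a₀ = ⌊√1638⌋ = 40.
With m₀=0, d₀=1 and mₖ₊₁ = dₖaₖ − mₖ, dₖ₊₁ = (n − mₖ₊₁²)/dₖ, aₖ₊₁ = ⌊(a₀+mₖ₊₁)/dₖ₊₁⌋:
  k=1: m=40, d=38, a=2
  k=2: m=36, d=9, a=8
  k=3: m=36, d=38, a=2
  k=4: m=40, d=1, a=80
d=1 and a=2a₀=80 at k=4, so the next step gives (m, d) = (40, 38) again — its k=1 value — and the period has length 4.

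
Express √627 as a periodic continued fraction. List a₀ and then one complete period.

a₀ = ⌊√627⌋ = 25.
With m₀=0, d₀=1 and mₖ₊₁ = dₖaₖ − mₖ, dₖ₊₁ = (n − mₖ₊₁²)/dₖ, aₖ₊₁ = ⌊(a₀+mₖ₊₁)/dₖ₊₁⌋:
  k=1: m=25, d=2, a=25
  k=2: m=25, d=1, a=50
d=1 and a=2a₀=50 at k=2, so the next step gives (m, d) = (25, 2) again — its k=1 value — and the period has length 2.

[25; 25, 50]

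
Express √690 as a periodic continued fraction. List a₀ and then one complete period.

[26; 3, 1, 2, 1, 3, 52]

a₀ = ⌊√690⌋ = 26.
With m₀=0, d₀=1 and mₖ₊₁ = dₖaₖ − mₖ, dₖ₊₁ = (n − mₖ₊₁²)/dₖ, aₖ₊₁ = ⌊(a₀+mₖ₊₁)/dₖ₊₁⌋:
  k=1: m=26, d=14, a=3
  k=2: m=16, d=31, a=1
  k=3: m=15, d=15, a=2
  k=4: m=15, d=31, a=1
  k=5: m=16, d=14, a=3
  k=6: m=26, d=1, a=52
d=1 and a=2a₀=52 at k=6, so the next step gives (m, d) = (26, 14) again — its k=1 value — and the period has length 6.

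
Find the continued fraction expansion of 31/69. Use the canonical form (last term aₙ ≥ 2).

31 = 0·69 + 31
69 = 2·31 + 7
31 = 4·7 + 3
7 = 2·3 + 1
3 = 3·1 + 0  (stop)
So 31/69 = [0; 2, 4, 2, 3].

[0; 2, 4, 2, 3]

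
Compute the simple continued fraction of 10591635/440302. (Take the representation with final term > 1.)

[24; 18, 18, 3, 1, 15, 1, 19]

10591635 = 24*440302 + 24387
440302 = 18*24387 + 1336
24387 = 18*1336 + 339
1336 = 3*339 + 319
339 = 1*319 + 20
319 = 15*20 + 19
20 = 1*19 + 1
19 = 19*1 + 0  (stop)
So 10591635/440302 = [24; 18, 18, 3, 1, 15, 1, 19].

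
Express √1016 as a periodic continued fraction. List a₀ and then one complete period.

a₀ = ⌊√1016⌋ = 31.

[31; 1, 6, 1, 62]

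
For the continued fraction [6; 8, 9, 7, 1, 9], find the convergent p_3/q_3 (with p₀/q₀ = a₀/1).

Using pₖ = aₖpₖ₋₁ + pₖ₋₂, qₖ = aₖqₖ₋₁ + qₖ₋₂ (with p₋₁=1, p₋₂=0, q₋₁=0, q₋₂=1):
  k=0: a=6, p=6, q=1
  k=1: a=8, p=49, q=8
  k=2: a=9, p=447, q=73
  k=3: a=7, p=3178, q=519

3178/519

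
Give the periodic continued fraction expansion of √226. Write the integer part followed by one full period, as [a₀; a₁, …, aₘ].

a₀ = ⌊√226⌋ = 15.
With m₀=0, d₀=1 and mₖ₊₁ = dₖaₖ − mₖ, dₖ₊₁ = (n − mₖ₊₁²)/dₖ, aₖ₊₁ = ⌊(a₀+mₖ₊₁)/dₖ₊₁⌋:
  k=1: m=15, d=1, a=30
d=1 and a=2a₀=30 at k=1, so the next step gives (m, d) = (15, 1) again — its k=1 value — and the period has length 1.

[15; 30]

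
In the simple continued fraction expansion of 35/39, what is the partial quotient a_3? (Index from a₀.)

35 = 0·39 + 35   →  a_0 = 0
39 = 1·35 + 4   →  a_1 = 1
35 = 8·4 + 3   →  a_2 = 8
4 = 1·3 + 1   →  a_3 = 1

1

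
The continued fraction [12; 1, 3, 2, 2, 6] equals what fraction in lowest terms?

1801/141

Fold from the inside: start with 6/1.
  2 + 1/6 = 13/6
  2 + 6/13 = 32/13
  3 + 13/32 = 109/32
  1 + 32/109 = 141/109
  12 + 109/141 = 1801/141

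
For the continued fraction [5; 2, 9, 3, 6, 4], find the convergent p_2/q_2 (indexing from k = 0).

104/19

Using pₖ = aₖpₖ₋₁ + pₖ₋₂, qₖ = aₖqₖ₋₁ + qₖ₋₂ (with p₋₁=1, p₋₂=0, q₋₁=0, q₋₂=1):
  k=0: a=5, p=5, q=1
  k=1: a=2, p=11, q=2
  k=2: a=9, p=104, q=19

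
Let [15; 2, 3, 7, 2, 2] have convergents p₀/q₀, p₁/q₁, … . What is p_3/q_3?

787/51

Using pₖ = aₖpₖ₋₁ + pₖ₋₂, qₖ = aₖqₖ₋₁ + qₖ₋₂ (with p₋₁=1, p₋₂=0, q₋₁=0, q₋₂=1):
  k=0: a=15, p=15, q=1
  k=1: a=2, p=31, q=2
  k=2: a=3, p=108, q=7
  k=3: a=7, p=787, q=51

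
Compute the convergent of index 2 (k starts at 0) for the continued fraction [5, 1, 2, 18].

17/3

Using pₖ = aₖpₖ₋₁ + pₖ₋₂, qₖ = aₖqₖ₋₁ + qₖ₋₂ (with p₋₁=1, p₋₂=0, q₋₁=0, q₋₂=1):
  k=0: a=5, p=5, q=1
  k=1: a=1, p=6, q=1
  k=2: a=2, p=17, q=3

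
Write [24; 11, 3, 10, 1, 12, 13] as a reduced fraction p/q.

1565933/65008

Fold from the inside: start with 13/1.
  12 + 1/13 = 157/13
  1 + 13/157 = 170/157
  10 + 157/170 = 1857/170
  3 + 170/1857 = 5741/1857
  11 + 1857/5741 = 65008/5741
  24 + 5741/65008 = 1565933/65008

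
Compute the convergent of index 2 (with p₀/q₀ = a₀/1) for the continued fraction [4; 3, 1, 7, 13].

17/4

Using pₖ = aₖpₖ₋₁ + pₖ₋₂, qₖ = aₖqₖ₋₁ + qₖ₋₂ (with p₋₁=1, p₋₂=0, q₋₁=0, q₋₂=1):
  k=0: a=4, p=4, q=1
  k=1: a=3, p=13, q=3
  k=2: a=1, p=17, q=4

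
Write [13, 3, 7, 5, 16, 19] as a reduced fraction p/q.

464592/34883

Fold from the inside: start with 19/1.
  16 + 1/19 = 305/19
  5 + 19/305 = 1544/305
  7 + 305/1544 = 11113/1544
  3 + 1544/11113 = 34883/11113
  13 + 11113/34883 = 464592/34883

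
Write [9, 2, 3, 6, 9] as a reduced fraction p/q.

Using pₖ = aₖpₖ₋₁ + pₖ₋₂ and qₖ = aₖqₖ₋₁ + qₖ₋₂:
  k=0: a=9, p=9, q=1
  k=1: a=2, p=19, q=2
  k=2: a=3, p=66, q=7
  k=3: a=6, p=415, q=44
  k=4: a=9, p=3801, q=403

3801/403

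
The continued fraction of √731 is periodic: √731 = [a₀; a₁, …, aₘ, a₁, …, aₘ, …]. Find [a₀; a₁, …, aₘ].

a₀ = ⌊√731⌋ = 27.
With m₀=0, d₀=1 and mₖ₊₁ = dₖaₖ − mₖ, dₖ₊₁ = (n − mₖ₊₁²)/dₖ, aₖ₊₁ = ⌊(a₀+mₖ₊₁)/dₖ₊₁⌋:
  k=1: m=27, d=2, a=27
  k=2: m=27, d=1, a=54
d=1 and a=2a₀=54 at k=2, so the next step gives (m, d) = (27, 2) again — its k=1 value — and the period has length 2.

[27; 27, 54]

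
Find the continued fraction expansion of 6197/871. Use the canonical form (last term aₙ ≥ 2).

6197 = 7·871 + 100
871 = 8·100 + 71
100 = 1·71 + 29
71 = 2·29 + 13
29 = 2·13 + 3
13 = 4·3 + 1
3 = 3·1 + 0  (stop)
So 6197/871 = [7; 8, 1, 2, 2, 4, 3].

[7; 8, 1, 2, 2, 4, 3]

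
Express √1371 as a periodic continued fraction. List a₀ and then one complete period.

[37; 37, 74]

a₀ = ⌊√1371⌋ = 37.
With m₀=0, d₀=1 and mₖ₊₁ = dₖaₖ − mₖ, dₖ₊₁ = (n − mₖ₊₁²)/dₖ, aₖ₊₁ = ⌊(a₀+mₖ₊₁)/dₖ₊₁⌋:
  k=1: m=37, d=2, a=37
  k=2: m=37, d=1, a=74
d=1 and a=2a₀=74 at k=2, so the next step gives (m, d) = (37, 2) again — its k=1 value — and the period has length 2.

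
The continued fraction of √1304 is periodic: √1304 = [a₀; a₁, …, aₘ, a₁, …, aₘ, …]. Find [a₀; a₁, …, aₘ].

[36; 9, 72]

a₀ = ⌊√1304⌋ = 36.
With m₀=0, d₀=1 and mₖ₊₁ = dₖaₖ − mₖ, dₖ₊₁ = (n − mₖ₊₁²)/dₖ, aₖ₊₁ = ⌊(a₀+mₖ₊₁)/dₖ₊₁⌋:
  k=1: m=36, d=8, a=9
  k=2: m=36, d=1, a=72
d=1 and a=2a₀=72 at k=2, so the next step gives (m, d) = (36, 8) again — its k=1 value — and the period has length 2.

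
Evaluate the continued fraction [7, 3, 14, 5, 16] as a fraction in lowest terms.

25867/3531

Using pₖ = aₖpₖ₋₁ + pₖ₋₂ and qₖ = aₖqₖ₋₁ + qₖ₋₂:
  k=0: a=7, p=7, q=1
  k=1: a=3, p=22, q=3
  k=2: a=14, p=315, q=43
  k=3: a=5, p=1597, q=218
  k=4: a=16, p=25867, q=3531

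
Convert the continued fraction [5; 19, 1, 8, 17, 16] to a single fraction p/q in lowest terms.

Fold from the inside: start with 16/1.
  17 + 1/16 = 273/16
  8 + 16/273 = 2200/273
  1 + 273/2200 = 2473/2200
  19 + 2200/2473 = 49187/2473
  5 + 2473/49187 = 248408/49187

248408/49187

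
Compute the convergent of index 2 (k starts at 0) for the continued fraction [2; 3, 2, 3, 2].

16/7

Using pₖ = aₖpₖ₋₁ + pₖ₋₂, qₖ = aₖqₖ₋₁ + qₖ₋₂ (with p₋₁=1, p₋₂=0, q₋₁=0, q₋₂=1):
  k=0: a=2, p=2, q=1
  k=1: a=3, p=7, q=3
  k=2: a=2, p=16, q=7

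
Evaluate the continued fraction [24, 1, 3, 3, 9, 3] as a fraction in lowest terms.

Fold from the inside: start with 3/1.
  9 + 1/3 = 28/3
  3 + 3/28 = 87/28
  3 + 28/87 = 289/87
  1 + 87/289 = 376/289
  24 + 289/376 = 9313/376

9313/376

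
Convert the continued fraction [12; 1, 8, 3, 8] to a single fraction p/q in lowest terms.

3004/233

Using pₖ = aₖpₖ₋₁ + pₖ₋₂ and qₖ = aₖqₖ₋₁ + qₖ₋₂:
  k=0: a=12, p=12, q=1
  k=1: a=1, p=13, q=1
  k=2: a=8, p=116, q=9
  k=3: a=3, p=361, q=28
  k=4: a=8, p=3004, q=233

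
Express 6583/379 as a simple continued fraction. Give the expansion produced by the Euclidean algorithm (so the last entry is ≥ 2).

6583 = 17×379 + 140
379 = 2×140 + 99
140 = 1×99 + 41
99 = 2×41 + 17
41 = 2×17 + 7
17 = 2×7 + 3
7 = 2×3 + 1
3 = 3×1 + 0  (stop)
So 6583/379 = [17; 2, 1, 2, 2, 2, 2, 3].

[17; 2, 1, 2, 2, 2, 2, 3]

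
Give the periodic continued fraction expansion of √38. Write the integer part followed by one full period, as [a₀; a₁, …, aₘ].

a₀ = ⌊√38⌋ = 6.
With m₀=0, d₀=1 and mₖ₊₁ = dₖaₖ − mₖ, dₖ₊₁ = (n − mₖ₊₁²)/dₖ, aₖ₊₁ = ⌊(a₀+mₖ₊₁)/dₖ₊₁⌋:
  k=1: m=6, d=2, a=6
  k=2: m=6, d=1, a=12
d=1 and a=2a₀=12 at k=2, so the next step gives (m, d) = (6, 2) again — its k=1 value — and the period has length 2.

[6; 6, 12]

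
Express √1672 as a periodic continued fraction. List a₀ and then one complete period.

a₀ = ⌊√1672⌋ = 40.
With m₀=0, d₀=1 and mₖ₊₁ = dₖaₖ − mₖ, dₖ₊₁ = (n − mₖ₊₁²)/dₖ, aₖ₊₁ = ⌊(a₀+mₖ₊₁)/dₖ₊₁⌋:
  k=1: m=40, d=72, a=1
  k=2: m=32, d=9, a=8
  k=3: m=40, d=8, a=10
  k=4: m=40, d=9, a=8
  k=5: m=32, d=72, a=1
  k=6: m=40, d=1, a=80
d=1 and a=2a₀=80 at k=6, so the next step gives (m, d) = (40, 72) again — its k=1 value — and the period has length 6.

[40; 1, 8, 10, 8, 1, 80]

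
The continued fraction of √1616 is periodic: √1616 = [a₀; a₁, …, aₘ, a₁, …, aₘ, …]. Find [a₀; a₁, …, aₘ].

[40; 5, 80]

a₀ = ⌊√1616⌋ = 40.
With m₀=0, d₀=1 and mₖ₊₁ = dₖaₖ − mₖ, dₖ₊₁ = (n − mₖ₊₁²)/dₖ, aₖ₊₁ = ⌊(a₀+mₖ₊₁)/dₖ₊₁⌋:
  k=1: m=40, d=16, a=5
  k=2: m=40, d=1, a=80
d=1 and a=2a₀=80 at k=2, so the next step gives (m, d) = (40, 16) again — its k=1 value — and the period has length 2.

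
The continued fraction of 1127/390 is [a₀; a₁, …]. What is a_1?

1

1127 = 2·390 + 347   →  a_0 = 2
390 = 1·347 + 43   →  a_1 = 1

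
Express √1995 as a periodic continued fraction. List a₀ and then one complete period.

a₀ = ⌊√1995⌋ = 44.
With m₀=0, d₀=1 and mₖ₊₁ = dₖaₖ − mₖ, dₖ₊₁ = (n − mₖ₊₁²)/dₖ, aₖ₊₁ = ⌊(a₀+mₖ₊₁)/dₖ₊₁⌋:
  k=1: m=44, d=59, a=1
  k=2: m=15, d=30, a=1
  k=3: m=15, d=59, a=1
  k=4: m=44, d=1, a=88
d=1 and a=2a₀=88 at k=4, so the next step gives (m, d) = (44, 59) again — its k=1 value — and the period has length 4.

[44; 1, 1, 1, 88]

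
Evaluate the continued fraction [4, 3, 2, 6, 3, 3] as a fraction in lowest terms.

Fold from the inside: start with 3/1.
  3 + 1/3 = 10/3
  6 + 3/10 = 63/10
  2 + 10/63 = 136/63
  3 + 63/136 = 471/136
  4 + 136/471 = 2020/471

2020/471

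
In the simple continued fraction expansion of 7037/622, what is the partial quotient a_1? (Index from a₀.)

7037 = 11·622 + 195   →  a_0 = 11
622 = 3·195 + 37   →  a_1 = 3

3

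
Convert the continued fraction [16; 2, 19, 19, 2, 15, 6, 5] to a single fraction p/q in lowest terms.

12196960/739783

Using pₖ = aₖpₖ₋₁ + pₖ₋₂ and qₖ = aₖqₖ₋₁ + qₖ₋₂:
  k=0: a=16, p=16, q=1
  k=1: a=2, p=33, q=2
  k=2: a=19, p=643, q=39
  k=3: a=19, p=12250, q=743
  k=4: a=2, p=25143, q=1525
  k=5: a=15, p=389395, q=23618
  k=6: a=6, p=2361513, q=143233
  k=7: a=5, p=12196960, q=739783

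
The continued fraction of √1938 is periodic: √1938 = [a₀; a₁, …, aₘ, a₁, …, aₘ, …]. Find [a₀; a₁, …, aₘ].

[44; 44, 88]

a₀ = ⌊√1938⌋ = 44.
With m₀=0, d₀=1 and mₖ₊₁ = dₖaₖ − mₖ, dₖ₊₁ = (n − mₖ₊₁²)/dₖ, aₖ₊₁ = ⌊(a₀+mₖ₊₁)/dₖ₊₁⌋:
  k=1: m=44, d=2, a=44
  k=2: m=44, d=1, a=88
d=1 and a=2a₀=88 at k=2, so the next step gives (m, d) = (44, 2) again — its k=1 value — and the period has length 2.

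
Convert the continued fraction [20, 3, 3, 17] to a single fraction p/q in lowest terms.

Using pₖ = aₖpₖ₋₁ + pₖ₋₂ and qₖ = aₖqₖ₋₁ + qₖ₋₂:
  k=0: a=20, p=20, q=1
  k=1: a=3, p=61, q=3
  k=2: a=3, p=203, q=10
  k=3: a=17, p=3512, q=173

3512/173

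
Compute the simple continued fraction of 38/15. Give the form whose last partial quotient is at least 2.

38 = 2×15 + 8
15 = 1×8 + 7
8 = 1×7 + 1
7 = 7×1 + 0  (stop)
So 38/15 = [2; 1, 1, 7].

[2; 1, 1, 7]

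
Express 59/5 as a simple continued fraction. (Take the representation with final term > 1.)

59 = 11*5 + 4
5 = 1*4 + 1
4 = 4*1 + 0  (stop)
So 59/5 = [11; 1, 4].

[11; 1, 4]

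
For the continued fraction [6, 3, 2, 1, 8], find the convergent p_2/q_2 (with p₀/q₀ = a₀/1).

44/7

Using pₖ = aₖpₖ₋₁ + pₖ₋₂, qₖ = aₖqₖ₋₁ + qₖ₋₂ (with p₋₁=1, p₋₂=0, q₋₁=0, q₋₂=1):
  k=0: a=6, p=6, q=1
  k=1: a=3, p=19, q=3
  k=2: a=2, p=44, q=7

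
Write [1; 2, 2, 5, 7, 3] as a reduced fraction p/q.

857/609

Using pₖ = aₖpₖ₋₁ + pₖ₋₂ and qₖ = aₖqₖ₋₁ + qₖ₋₂:
  k=0: a=1, p=1, q=1
  k=1: a=2, p=3, q=2
  k=2: a=2, p=7, q=5
  k=3: a=5, p=38, q=27
  k=4: a=7, p=273, q=194
  k=5: a=3, p=857, q=609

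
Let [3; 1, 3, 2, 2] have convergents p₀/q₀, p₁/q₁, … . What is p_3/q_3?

Using pₖ = aₖpₖ₋₁ + pₖ₋₂, qₖ = aₖqₖ₋₁ + qₖ₋₂ (with p₋₁=1, p₋₂=0, q₋₁=0, q₋₂=1):
  k=0: a=3, p=3, q=1
  k=1: a=1, p=4, q=1
  k=2: a=3, p=15, q=4
  k=3: a=2, p=34, q=9

34/9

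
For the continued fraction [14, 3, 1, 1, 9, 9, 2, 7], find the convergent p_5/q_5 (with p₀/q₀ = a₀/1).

8713/610

Using pₖ = aₖpₖ₋₁ + pₖ₋₂, qₖ = aₖqₖ₋₁ + qₖ₋₂ (with p₋₁=1, p₋₂=0, q₋₁=0, q₋₂=1):
  k=0: a=14, p=14, q=1
  k=1: a=3, p=43, q=3
  k=2: a=1, p=57, q=4
  k=3: a=1, p=100, q=7
  k=4: a=9, p=957, q=67
  k=5: a=9, p=8713, q=610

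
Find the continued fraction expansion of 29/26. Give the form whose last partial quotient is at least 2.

29 = 1×26 + 3
26 = 8×3 + 2
3 = 1×2 + 1
2 = 2×1 + 0  (stop)
So 29/26 = [1; 8, 1, 2].

[1; 8, 1, 2]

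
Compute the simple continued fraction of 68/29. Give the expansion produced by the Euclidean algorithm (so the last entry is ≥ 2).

[2; 2, 1, 9]

68 = 2·29 + 10
29 = 2·10 + 9
10 = 1·9 + 1
9 = 9·1 + 0  (stop)
So 68/29 = [2; 2, 1, 9].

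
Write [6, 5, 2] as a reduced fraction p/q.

68/11

Using pₖ = aₖpₖ₋₁ + pₖ₋₂ and qₖ = aₖqₖ₋₁ + qₖ₋₂:
  k=0: a=6, p=6, q=1
  k=1: a=5, p=31, q=5
  k=2: a=2, p=68, q=11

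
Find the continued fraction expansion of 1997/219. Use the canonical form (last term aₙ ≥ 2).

1997 = 9·219 + 26
219 = 8·26 + 11
26 = 2·11 + 4
11 = 2·4 + 3
4 = 1·3 + 1
3 = 3·1 + 0  (stop)
So 1997/219 = [9; 8, 2, 2, 1, 3].

[9; 8, 2, 2, 1, 3]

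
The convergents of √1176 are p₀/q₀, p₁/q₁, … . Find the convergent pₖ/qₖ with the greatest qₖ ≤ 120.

√1176 = [34; 3, 2, 2, 2, 3, 68, …] (period length 6).
Convergents:
  p_0/q_0 = 34/1
  p_1/q_1 = 103/3
  p_2/q_2 = 240/7
  p_3/q_3 = 583/17
  p_4/q_4 = 1406/41
  p_5/q_5 = 4801/140
q_4 = 41 ≤ 120 < 140 = q_5, so the answer is 1406/41.

1406/41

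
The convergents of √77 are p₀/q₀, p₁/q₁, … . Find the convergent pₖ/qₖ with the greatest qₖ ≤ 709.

√77 = [8; 1, 3, 2, 3, 1, 16, …] (period length 6).
Convergents:
  p_0/q_0 = 8/1
  p_1/q_1 = 9/1
  p_2/q_2 = 35/4
  p_3/q_3 = 79/9
  p_4/q_4 = 272/31
  p_5/q_5 = 351/40
  p_6/q_6 = 5888/671
  p_7/q_7 = 6239/711
q_6 = 671 ≤ 709 < 711 = q_7, so the answer is 5888/671.

5888/671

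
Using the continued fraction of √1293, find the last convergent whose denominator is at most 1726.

√1293 = [35; 1, 22, 1, 70, …] (period length 4).
Convergents:
  p_0/q_0 = 35/1
  p_1/q_1 = 36/1
  p_2/q_2 = 827/23
  p_3/q_3 = 863/24
  p_4/q_4 = 61237/1703
  p_5/q_5 = 62100/1727
q_4 = 1703 ≤ 1726 < 1727 = q_5, so the answer is 61237/1703.

61237/1703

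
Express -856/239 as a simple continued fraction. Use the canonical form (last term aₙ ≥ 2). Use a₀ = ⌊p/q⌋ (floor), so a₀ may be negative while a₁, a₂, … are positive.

[-4; 2, 2, 1, 1, 3, 2, 2]

-856 = -4·239 + 100
239 = 2·100 + 39
100 = 2·39 + 22
39 = 1·22 + 17
22 = 1·17 + 5
17 = 3·5 + 2
5 = 2·2 + 1
2 = 2·1 + 0  (stop)
So -856/239 = [-4; 2, 2, 1, 1, 3, 2, 2].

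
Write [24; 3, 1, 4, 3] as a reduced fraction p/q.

1480/61

Using pₖ = aₖpₖ₋₁ + pₖ₋₂ and qₖ = aₖqₖ₋₁ + qₖ₋₂:
  k=0: a=24, p=24, q=1
  k=1: a=3, p=73, q=3
  k=2: a=1, p=97, q=4
  k=3: a=4, p=461, q=19
  k=4: a=3, p=1480, q=61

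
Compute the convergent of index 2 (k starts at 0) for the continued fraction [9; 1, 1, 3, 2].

Using pₖ = aₖpₖ₋₁ + pₖ₋₂, qₖ = aₖqₖ₋₁ + qₖ₋₂ (with p₋₁=1, p₋₂=0, q₋₁=0, q₋₂=1):
  k=0: a=9, p=9, q=1
  k=1: a=1, p=10, q=1
  k=2: a=1, p=19, q=2

19/2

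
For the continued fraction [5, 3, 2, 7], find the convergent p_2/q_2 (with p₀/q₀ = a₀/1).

37/7

Using pₖ = aₖpₖ₋₁ + pₖ₋₂, qₖ = aₖqₖ₋₁ + qₖ₋₂ (with p₋₁=1, p₋₂=0, q₋₁=0, q₋₂=1):
  k=0: a=5, p=5, q=1
  k=1: a=3, p=16, q=3
  k=2: a=2, p=37, q=7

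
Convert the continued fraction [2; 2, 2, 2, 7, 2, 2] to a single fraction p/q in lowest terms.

1133/469

Fold from the inside: start with 2/1.
  2 + 1/2 = 5/2
  7 + 2/5 = 37/5
  2 + 5/37 = 79/37
  2 + 37/79 = 195/79
  2 + 79/195 = 469/195
  2 + 195/469 = 1133/469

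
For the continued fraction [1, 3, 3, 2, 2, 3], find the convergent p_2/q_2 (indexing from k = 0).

Using pₖ = aₖpₖ₋₁ + pₖ₋₂, qₖ = aₖqₖ₋₁ + qₖ₋₂ (with p₋₁=1, p₋₂=0, q₋₁=0, q₋₂=1):
  k=0: a=1, p=1, q=1
  k=1: a=3, p=4, q=3
  k=2: a=3, p=13, q=10

13/10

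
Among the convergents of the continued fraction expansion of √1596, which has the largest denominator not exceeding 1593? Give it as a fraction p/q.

63081/1579

√1596 = [39; 1, 18, 1, 78, …] (period length 4).
Convergents:
  p_0/q_0 = 39/1
  p_1/q_1 = 40/1
  p_2/q_2 = 759/19
  p_3/q_3 = 799/20
  p_4/q_4 = 63081/1579
  p_5/q_5 = 63880/1599
q_4 = 1579 ≤ 1593 < 1599 = q_5, so the answer is 63081/1579.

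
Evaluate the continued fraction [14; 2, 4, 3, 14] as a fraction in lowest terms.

5996/415

Using pₖ = aₖpₖ₋₁ + pₖ₋₂ and qₖ = aₖqₖ₋₁ + qₖ₋₂:
  k=0: a=14, p=14, q=1
  k=1: a=2, p=29, q=2
  k=2: a=4, p=130, q=9
  k=3: a=3, p=419, q=29
  k=4: a=14, p=5996, q=415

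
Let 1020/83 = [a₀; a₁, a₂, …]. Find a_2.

2

1020 = 12·83 + 24   →  a_0 = 12
83 = 3·24 + 11   →  a_1 = 3
24 = 2·11 + 2   →  a_2 = 2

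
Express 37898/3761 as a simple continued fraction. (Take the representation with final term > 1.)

37898 = 10×3761 + 288
3761 = 13×288 + 17
288 = 16×17 + 16
17 = 1×16 + 1
16 = 16×1 + 0  (stop)
So 37898/3761 = [10; 13, 16, 1, 16].

[10; 13, 16, 1, 16]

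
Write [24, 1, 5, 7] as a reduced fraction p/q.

Fold from the inside: start with 7/1.
  5 + 1/7 = 36/7
  1 + 7/36 = 43/36
  24 + 36/43 = 1068/43

1068/43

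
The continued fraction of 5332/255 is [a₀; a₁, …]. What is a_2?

10

5332 = 20·255 + 232   →  a_0 = 20
255 = 1·232 + 23   →  a_1 = 1
232 = 10·23 + 2   →  a_2 = 10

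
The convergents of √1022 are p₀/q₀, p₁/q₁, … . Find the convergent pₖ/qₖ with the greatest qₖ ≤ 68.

√1022 = [31; 1, 30, 1, 62, …] (period length 4).
Convergents:
  p_0/q_0 = 31/1
  p_1/q_1 = 32/1
  p_2/q_2 = 991/31
  p_3/q_3 = 1023/32
  p_4/q_4 = 64417/2015
q_3 = 32 ≤ 68 < 2015 = q_4, so the answer is 1023/32.

1023/32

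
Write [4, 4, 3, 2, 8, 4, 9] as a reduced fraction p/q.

Using pₖ = aₖpₖ₋₁ + pₖ₋₂ and qₖ = aₖqₖ₋₁ + qₖ₋₂:
  k=0: a=4, p=4, q=1
  k=1: a=4, p=17, q=4
  k=2: a=3, p=55, q=13
  k=3: a=2, p=127, q=30
  k=4: a=8, p=1071, q=253
  k=5: a=4, p=4411, q=1042
  k=6: a=9, p=40770, q=9631

40770/9631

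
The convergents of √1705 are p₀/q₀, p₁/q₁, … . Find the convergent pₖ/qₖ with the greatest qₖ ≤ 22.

289/7

√1705 = [41; 3, 2, 3, 82, …] (period length 4).
Convergents:
  p_0/q_0 = 41/1
  p_1/q_1 = 124/3
  p_2/q_2 = 289/7
  p_3/q_3 = 991/24
q_2 = 7 ≤ 22 < 24 = q_3, so the answer is 289/7.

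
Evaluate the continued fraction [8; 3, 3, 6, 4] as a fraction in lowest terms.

2175/262

Using pₖ = aₖpₖ₋₁ + pₖ₋₂ and qₖ = aₖqₖ₋₁ + qₖ₋₂:
  k=0: a=8, p=8, q=1
  k=1: a=3, p=25, q=3
  k=2: a=3, p=83, q=10
  k=3: a=6, p=523, q=63
  k=4: a=4, p=2175, q=262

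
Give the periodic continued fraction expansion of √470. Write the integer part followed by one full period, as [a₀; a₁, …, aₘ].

a₀ = ⌊√470⌋ = 21.
With m₀=0, d₀=1 and mₖ₊₁ = dₖaₖ − mₖ, dₖ₊₁ = (n − mₖ₊₁²)/dₖ, aₖ₊₁ = ⌊(a₀+mₖ₊₁)/dₖ₊₁⌋:
  k=1: m=21, d=29, a=1
  k=2: m=8, d=14, a=2
  k=3: m=20, d=5, a=8
  k=4: m=20, d=14, a=2
  k=5: m=8, d=29, a=1
  k=6: m=21, d=1, a=42
d=1 and a=2a₀=42 at k=6, so the next step gives (m, d) = (21, 29) again — its k=1 value — and the period has length 6.

[21; 1, 2, 8, 2, 1, 42]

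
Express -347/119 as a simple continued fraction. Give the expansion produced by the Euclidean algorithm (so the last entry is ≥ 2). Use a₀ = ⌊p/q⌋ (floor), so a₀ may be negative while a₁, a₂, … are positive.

[-3; 11, 1, 9]

-347 = -3×119 + 10
119 = 11×10 + 9
10 = 1×9 + 1
9 = 9×1 + 0  (stop)
So -347/119 = [-3; 11, 1, 9].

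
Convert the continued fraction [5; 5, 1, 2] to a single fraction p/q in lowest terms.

Fold from the inside: start with 2/1.
  1 + 1/2 = 3/2
  5 + 2/3 = 17/3
  5 + 3/17 = 88/17

88/17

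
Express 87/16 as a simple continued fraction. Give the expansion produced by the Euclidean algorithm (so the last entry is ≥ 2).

87 = 5*16 + 7
16 = 2*7 + 2
7 = 3*2 + 1
2 = 2*1 + 0  (stop)
So 87/16 = [5; 2, 3, 2].

[5; 2, 3, 2]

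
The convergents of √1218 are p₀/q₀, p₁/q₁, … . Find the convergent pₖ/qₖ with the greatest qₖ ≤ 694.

24046/689

√1218 = [34; 1, 8, 1, 68, …] (period length 4).
Convergents:
  p_0/q_0 = 34/1
  p_1/q_1 = 35/1
  p_2/q_2 = 314/9
  p_3/q_3 = 349/10
  p_4/q_4 = 24046/689
  p_5/q_5 = 24395/699
q_4 = 689 ≤ 694 < 699 = q_5, so the answer is 24046/689.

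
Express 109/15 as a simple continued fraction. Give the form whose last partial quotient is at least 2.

109 = 7·15 + 4
15 = 3·4 + 3
4 = 1·3 + 1
3 = 3·1 + 0  (stop)
So 109/15 = [7; 3, 1, 3].

[7; 3, 1, 3]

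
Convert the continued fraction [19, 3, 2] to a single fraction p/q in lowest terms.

Using pₖ = aₖpₖ₋₁ + pₖ₋₂ and qₖ = aₖqₖ₋₁ + qₖ₋₂:
  k=0: a=19, p=19, q=1
  k=1: a=3, p=58, q=3
  k=2: a=2, p=135, q=7

135/7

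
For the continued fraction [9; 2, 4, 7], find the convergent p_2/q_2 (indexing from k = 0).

Using pₖ = aₖpₖ₋₁ + pₖ₋₂, qₖ = aₖqₖ₋₁ + qₖ₋₂ (with p₋₁=1, p₋₂=0, q₋₁=0, q₋₂=1):
  k=0: a=9, p=9, q=1
  k=1: a=2, p=19, q=2
  k=2: a=4, p=85, q=9

85/9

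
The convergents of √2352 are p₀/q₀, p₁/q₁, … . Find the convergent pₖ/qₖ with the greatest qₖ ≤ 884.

√2352 = [48; 2, 96, …] (period length 2).
Convergents:
  p_0/q_0 = 48/1
  p_1/q_1 = 97/2
  p_2/q_2 = 9360/193
  p_3/q_3 = 18817/388
  p_4/q_4 = 1815792/37441
q_3 = 388 ≤ 884 < 37441 = q_4, so the answer is 18817/388.

18817/388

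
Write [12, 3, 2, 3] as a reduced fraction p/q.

295/24

Fold from the inside: start with 3/1.
  2 + 1/3 = 7/3
  3 + 3/7 = 24/7
  12 + 7/24 = 295/24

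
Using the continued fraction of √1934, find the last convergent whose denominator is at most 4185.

170236/3871

√1934 = [43; 1, 42, 1, 86, …] (period length 4).
Convergents:
  p_0/q_0 = 43/1
  p_1/q_1 = 44/1
  p_2/q_2 = 1891/43
  p_3/q_3 = 1935/44
  p_4/q_4 = 168301/3827
  p_5/q_5 = 170236/3871
  p_6/q_6 = 7318213/166409
q_5 = 3871 ≤ 4185 < 166409 = q_6, so the answer is 170236/3871.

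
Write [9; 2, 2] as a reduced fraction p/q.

47/5

Using pₖ = aₖpₖ₋₁ + pₖ₋₂ and qₖ = aₖqₖ₋₁ + qₖ₋₂:
  k=0: a=9, p=9, q=1
  k=1: a=2, p=19, q=2
  k=2: a=2, p=47, q=5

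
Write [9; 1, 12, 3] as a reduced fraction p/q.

397/40

Fold from the inside: start with 3/1.
  12 + 1/3 = 37/3
  1 + 3/37 = 40/37
  9 + 37/40 = 397/40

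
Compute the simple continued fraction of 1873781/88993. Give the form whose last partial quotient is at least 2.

[21; 18, 17, 19, 3, 1, 3]

1873781 = 21*88993 + 4928
88993 = 18*4928 + 289
4928 = 17*289 + 15
289 = 19*15 + 4
15 = 3*4 + 3
4 = 1*3 + 1
3 = 3*1 + 0  (stop)
So 1873781/88993 = [21; 18, 17, 19, 3, 1, 3].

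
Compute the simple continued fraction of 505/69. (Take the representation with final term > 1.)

505 = 7*69 + 22
69 = 3*22 + 3
22 = 7*3 + 1
3 = 3*1 + 0  (stop)
So 505/69 = [7; 3, 7, 3].

[7; 3, 7, 3]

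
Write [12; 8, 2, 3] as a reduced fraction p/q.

715/59

Fold from the inside: start with 3/1.
  2 + 1/3 = 7/3
  8 + 3/7 = 59/7
  12 + 7/59 = 715/59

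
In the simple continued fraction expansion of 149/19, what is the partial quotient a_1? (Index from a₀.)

149 = 7·19 + 16   →  a_0 = 7
19 = 1·16 + 3   →  a_1 = 1

1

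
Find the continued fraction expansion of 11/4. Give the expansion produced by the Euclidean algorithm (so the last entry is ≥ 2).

[2; 1, 3]

11 = 2·4 + 3
4 = 1·3 + 1
3 = 3·1 + 0  (stop)
So 11/4 = [2; 1, 3].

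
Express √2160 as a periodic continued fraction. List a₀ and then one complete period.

a₀ = ⌊√2160⌋ = 46.

[46; 2, 9, 1, 4, 1, 9, 2, 92]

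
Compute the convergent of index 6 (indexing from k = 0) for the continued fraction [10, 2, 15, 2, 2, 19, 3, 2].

98699/9414

Using pₖ = aₖpₖ₋₁ + pₖ₋₂, qₖ = aₖqₖ₋₁ + qₖ₋₂ (with p₋₁=1, p₋₂=0, q₋₁=0, q₋₂=1):
  k=0: a=10, p=10, q=1
  k=1: a=2, p=21, q=2
  k=2: a=15, p=325, q=31
  k=3: a=2, p=671, q=64
  k=4: a=2, p=1667, q=159
  k=5: a=19, p=32344, q=3085
  k=6: a=3, p=98699, q=9414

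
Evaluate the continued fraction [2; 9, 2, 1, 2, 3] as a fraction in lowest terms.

533/253

Fold from the inside: start with 3/1.
  2 + 1/3 = 7/3
  1 + 3/7 = 10/7
  2 + 7/10 = 27/10
  9 + 10/27 = 253/27
  2 + 27/253 = 533/253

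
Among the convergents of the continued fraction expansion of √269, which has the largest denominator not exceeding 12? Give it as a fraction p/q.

82/5

√269 = [16; 2, 2, 32, …] (period length 3).
Convergents:
  p_0/q_0 = 16/1
  p_1/q_1 = 33/2
  p_2/q_2 = 82/5
  p_3/q_3 = 2657/162
q_2 = 5 ≤ 12 < 162 = q_3, so the answer is 82/5.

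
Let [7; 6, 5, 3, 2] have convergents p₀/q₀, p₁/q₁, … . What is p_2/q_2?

Using pₖ = aₖpₖ₋₁ + pₖ₋₂, qₖ = aₖqₖ₋₁ + qₖ₋₂ (with p₋₁=1, p₋₂=0, q₋₁=0, q₋₂=1):
  k=0: a=7, p=7, q=1
  k=1: a=6, p=43, q=6
  k=2: a=5, p=222, q=31

222/31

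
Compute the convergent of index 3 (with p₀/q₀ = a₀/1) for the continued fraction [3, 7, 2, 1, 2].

69/22

Using pₖ = aₖpₖ₋₁ + pₖ₋₂, qₖ = aₖqₖ₋₁ + qₖ₋₂ (with p₋₁=1, p₋₂=0, q₋₁=0, q₋₂=1):
  k=0: a=3, p=3, q=1
  k=1: a=7, p=22, q=7
  k=2: a=2, p=47, q=15
  k=3: a=1, p=69, q=22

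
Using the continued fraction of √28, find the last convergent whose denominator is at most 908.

4048/765

√28 = [5; 3, 2, 3, 10, …] (period length 4).
Convergents:
  p_0/q_0 = 5/1
  p_1/q_1 = 16/3
  p_2/q_2 = 37/7
  p_3/q_3 = 127/24
  p_4/q_4 = 1307/247
  p_5/q_5 = 4048/765
  p_6/q_6 = 9403/1777
q_5 = 765 ≤ 908 < 1777 = q_6, so the answer is 4048/765.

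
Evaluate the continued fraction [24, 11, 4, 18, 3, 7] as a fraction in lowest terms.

Fold from the inside: start with 7/1.
  3 + 1/7 = 22/7
  18 + 7/22 = 403/22
  4 + 22/403 = 1634/403
  11 + 403/1634 = 18377/1634
  24 + 1634/18377 = 442682/18377

442682/18377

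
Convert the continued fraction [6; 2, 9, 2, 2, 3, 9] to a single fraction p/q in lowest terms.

Fold from the inside: start with 9/1.
  3 + 1/9 = 28/9
  2 + 9/28 = 65/28
  2 + 28/65 = 158/65
  9 + 65/158 = 1487/158
  2 + 158/1487 = 3132/1487
  6 + 1487/3132 = 20279/3132

20279/3132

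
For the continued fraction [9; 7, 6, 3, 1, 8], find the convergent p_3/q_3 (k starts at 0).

Using pₖ = aₖpₖ₋₁ + pₖ₋₂, qₖ = aₖqₖ₋₁ + qₖ₋₂ (with p₋₁=1, p₋₂=0, q₋₁=0, q₋₂=1):
  k=0: a=9, p=9, q=1
  k=1: a=7, p=64, q=7
  k=2: a=6, p=393, q=43
  k=3: a=3, p=1243, q=136

1243/136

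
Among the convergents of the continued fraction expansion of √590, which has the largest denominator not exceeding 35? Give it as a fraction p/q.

√590 = [24; 3, 2, 4, 2, 3, 48, …] (period length 6).
Convergents:
  p_0/q_0 = 24/1
  p_1/q_1 = 73/3
  p_2/q_2 = 170/7
  p_3/q_3 = 753/31
  p_4/q_4 = 1676/69
q_3 = 31 ≤ 35 < 69 = q_4, so the answer is 753/31.

753/31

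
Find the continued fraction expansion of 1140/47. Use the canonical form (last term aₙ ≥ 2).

1140 = 24*47 + 12
47 = 3*12 + 11
12 = 1*11 + 1
11 = 11*1 + 0  (stop)
So 1140/47 = [24; 3, 1, 11].

[24; 3, 1, 11]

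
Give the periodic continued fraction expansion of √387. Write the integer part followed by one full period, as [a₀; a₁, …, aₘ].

[19; 1, 2, 19, 2, 1, 38]

a₀ = ⌊√387⌋ = 19.
With m₀=0, d₀=1 and mₖ₊₁ = dₖaₖ − mₖ, dₖ₊₁ = (n − mₖ₊₁²)/dₖ, aₖ₊₁ = ⌊(a₀+mₖ₊₁)/dₖ₊₁⌋:
  k=1: m=19, d=26, a=1
  k=2: m=7, d=13, a=2
  k=3: m=19, d=2, a=19
  k=4: m=19, d=13, a=2
  k=5: m=7, d=26, a=1
  k=6: m=19, d=1, a=38
d=1 and a=2a₀=38 at k=6, so the next step gives (m, d) = (19, 26) again — its k=1 value — and the period has length 6.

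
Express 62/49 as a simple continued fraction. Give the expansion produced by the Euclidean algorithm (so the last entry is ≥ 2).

62 = 1·49 + 13
49 = 3·13 + 10
13 = 1·10 + 3
10 = 3·3 + 1
3 = 3·1 + 0  (stop)
So 62/49 = [1; 3, 1, 3, 3].

[1; 3, 1, 3, 3]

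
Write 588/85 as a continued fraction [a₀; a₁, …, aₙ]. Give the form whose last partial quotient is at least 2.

588 = 6·85 + 78
85 = 1·78 + 7
78 = 11·7 + 1
7 = 7·1 + 0  (stop)
So 588/85 = [6; 1, 11, 7].

[6; 1, 11, 7]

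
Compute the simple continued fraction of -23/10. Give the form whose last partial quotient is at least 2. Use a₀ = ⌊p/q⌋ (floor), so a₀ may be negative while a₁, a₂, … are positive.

-23 = -3×10 + 7
10 = 1×7 + 3
7 = 2×3 + 1
3 = 3×1 + 0  (stop)
So -23/10 = [-3; 1, 2, 3].

[-3; 1, 2, 3]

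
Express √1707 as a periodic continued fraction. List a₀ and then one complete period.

a₀ = ⌊√1707⌋ = 41.
With m₀=0, d₀=1 and mₖ₊₁ = dₖaₖ − mₖ, dₖ₊₁ = (n − mₖ₊₁²)/dₖ, aₖ₊₁ = ⌊(a₀+mₖ₊₁)/dₖ₊₁⌋:
  k=1: m=41, d=26, a=3
  k=2: m=37, d=13, a=6
  k=3: m=41, d=2, a=41
  k=4: m=41, d=13, a=6
  k=5: m=37, d=26, a=3
  k=6: m=41, d=1, a=82
d=1 and a=2a₀=82 at k=6, so the next step gives (m, d) = (41, 26) again — its k=1 value — and the period has length 6.

[41; 3, 6, 41, 6, 3, 82]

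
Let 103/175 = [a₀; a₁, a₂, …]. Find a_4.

3

103 = 0·175 + 103   →  a_0 = 0
175 = 1·103 + 72   →  a_1 = 1
103 = 1·72 + 31   →  a_2 = 1
72 = 2·31 + 10   →  a_3 = 2
31 = 3·10 + 1   →  a_4 = 3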